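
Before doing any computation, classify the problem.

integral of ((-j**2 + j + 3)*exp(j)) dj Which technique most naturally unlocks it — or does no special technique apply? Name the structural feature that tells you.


Method: integration by parts — differentiate -j**2 + j + 3, integrate exp(j): each pass lowers the polynomial degree, so parts terminates.


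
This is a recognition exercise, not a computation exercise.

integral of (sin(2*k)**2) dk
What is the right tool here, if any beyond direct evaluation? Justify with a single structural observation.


Technique: a trigonometric identity — an even power like sin(2*k)**2 flattens under the half-angle identity into first-degree cosines you can integrate directly.


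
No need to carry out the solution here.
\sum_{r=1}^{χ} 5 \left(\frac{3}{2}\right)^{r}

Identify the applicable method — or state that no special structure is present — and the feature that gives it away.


Method: the geometric series formula — term-over-term division gives \frac{3}{2} every time — index-free ratio, geometric sum formula applies.


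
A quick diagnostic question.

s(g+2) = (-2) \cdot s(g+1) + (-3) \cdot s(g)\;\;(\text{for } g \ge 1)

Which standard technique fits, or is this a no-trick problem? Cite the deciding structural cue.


Verdict: the characteristic-root method — fixed numeric weights on consecutive terms and no forcing term added: the root method in its home territory.


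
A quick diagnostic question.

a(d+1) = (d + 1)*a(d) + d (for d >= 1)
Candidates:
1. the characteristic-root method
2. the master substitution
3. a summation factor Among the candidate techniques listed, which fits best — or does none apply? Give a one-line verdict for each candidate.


Verdict: a summation factor — an index-dependent multiplier d + 1 rules out characteristic roots; a summation factor converts it to a pure difference.
- the characteristic-root method — the coefficients vary with the index, breaking the constant-coefficient structure the method needs.
- the master substitution — the recursion steps by a constant offset, so exponential reindexing is pointless.
- a summation factor — applicable, and directly so.


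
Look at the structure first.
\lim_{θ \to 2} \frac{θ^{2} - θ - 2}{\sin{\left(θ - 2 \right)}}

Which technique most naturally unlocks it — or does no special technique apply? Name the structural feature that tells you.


Method: l'Hôpital's rule (0/0) — both numerator and denominator vanish at 2: the genuine 0/0 indeterminate that l'Hôpital exists for. Known elementary limits would finish this too — the rule just bypasses the case analysis.


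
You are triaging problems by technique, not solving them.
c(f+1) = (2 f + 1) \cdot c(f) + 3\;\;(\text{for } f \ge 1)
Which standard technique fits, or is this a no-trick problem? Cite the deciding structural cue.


Diagnosis: a summation factor — one-term recursion with variable weight 2 f + 1 is solved by product normalization, not by root-finding.


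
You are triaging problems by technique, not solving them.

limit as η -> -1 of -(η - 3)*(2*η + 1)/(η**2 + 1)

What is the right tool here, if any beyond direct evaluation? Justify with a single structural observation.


Diagnosis: no special technique — nothing blocks direct substitution at -1: plug in and finish.


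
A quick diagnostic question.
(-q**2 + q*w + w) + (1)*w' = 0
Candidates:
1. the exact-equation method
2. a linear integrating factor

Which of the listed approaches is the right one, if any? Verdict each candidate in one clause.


Method: a linear integrating factor — the unknown enters only to the first power against a nonzero forcing term — the integrating-factor template applies directly.
- the exact-equation method — no potential function has this form as its differential, as written.
- a linear integrating factor: yes — fits the structure here.


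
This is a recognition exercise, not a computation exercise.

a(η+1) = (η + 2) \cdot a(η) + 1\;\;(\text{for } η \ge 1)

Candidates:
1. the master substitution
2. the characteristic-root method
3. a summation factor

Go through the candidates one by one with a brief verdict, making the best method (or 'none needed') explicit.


Best approach: a summation factor — first-order, linear, moving coefficient η + 2: the discrete analogue of an integrating factor handles it.
- the master substitution: there is no divide-the-index recursive argument.
- the characteristic-root method — an index-dependent weight blocks the pure exponential ansatz.
- a summation factor — applies; the problem has the shape this method handles.


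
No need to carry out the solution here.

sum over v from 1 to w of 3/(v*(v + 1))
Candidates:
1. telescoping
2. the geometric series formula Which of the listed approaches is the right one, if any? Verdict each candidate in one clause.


Method: telescoping — 3/(v*(v + 1)) decomposes into shift-paired simple fractions; the series telescopes to finitely many boundary pieces.
- telescoping: a fit — the right tool for this form.
- the geometric series formula — there is no constant term-to-term ratio.


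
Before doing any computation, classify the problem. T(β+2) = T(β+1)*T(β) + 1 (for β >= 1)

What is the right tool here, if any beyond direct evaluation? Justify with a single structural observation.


Method: no special technique — the unknown sequence enters the update nonlinearly, so no linear method fits the recurrence as written — direct iteration remains.


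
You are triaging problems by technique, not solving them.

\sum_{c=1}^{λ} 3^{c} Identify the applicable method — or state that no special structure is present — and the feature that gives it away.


Diagnosis: the geometric series formula — term-over-term division gives 3 every time — index-free ratio, geometric sum formula applies.


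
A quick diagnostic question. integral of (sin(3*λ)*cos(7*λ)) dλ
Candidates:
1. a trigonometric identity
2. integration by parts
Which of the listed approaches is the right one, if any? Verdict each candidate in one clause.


Method: a trigonometric identity — the identity turns sin(3*λ)*cos(7*λ) into two lone cosines/sines, each trivially integrable.
- a trigonometric identity: applies; the problem has the shape this method handles.
- integration by parts: not the natural route: no polynomial-kernel product appears — a recursive parts reduction of the trigonometric product exists, but the identity rewrite is direct.


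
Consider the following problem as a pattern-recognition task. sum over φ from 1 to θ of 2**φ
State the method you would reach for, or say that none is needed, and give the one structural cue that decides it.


Best approach: the geometric series formula — consecutive terms stand in a fixed index-free ratio — the geometric sum formula closes it.


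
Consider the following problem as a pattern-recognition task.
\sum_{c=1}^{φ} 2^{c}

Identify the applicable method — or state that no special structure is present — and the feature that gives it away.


Technique: the geometric series formula — each summand is the previous one scaled by 2; that constant multiplier is itself the geometric structure.


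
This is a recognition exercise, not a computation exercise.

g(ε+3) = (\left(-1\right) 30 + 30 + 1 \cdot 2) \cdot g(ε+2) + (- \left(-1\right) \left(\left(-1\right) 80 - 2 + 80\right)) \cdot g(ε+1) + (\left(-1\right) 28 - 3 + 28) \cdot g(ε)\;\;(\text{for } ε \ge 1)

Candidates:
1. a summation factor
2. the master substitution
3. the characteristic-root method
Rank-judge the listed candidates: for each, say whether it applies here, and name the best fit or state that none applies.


Verdict: the characteristic-root method — the recurrence treats every index alike (constant coefficients, no forcing) — precisely the regime where r^ε trials close it.
- a summation factor: a summation factor telescopes one-step recursions; this one carries higher-order memory.
- the master substitution: the recursion steps by a constant offset, so exponential reindexing is pointless.
- the characteristic-root method: yes — fits the structure here.


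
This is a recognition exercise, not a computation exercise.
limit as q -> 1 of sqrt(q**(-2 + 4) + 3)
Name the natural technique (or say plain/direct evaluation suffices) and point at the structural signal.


Verdict: no special technique — the function is continuous at 1; evaluation is itself the limit, no machinery required.


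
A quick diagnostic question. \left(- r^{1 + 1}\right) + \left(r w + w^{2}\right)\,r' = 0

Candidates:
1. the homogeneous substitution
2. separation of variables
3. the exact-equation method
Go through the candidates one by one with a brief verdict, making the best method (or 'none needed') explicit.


Best approach: the homogeneous substitution — scaling w and r together leaves the slope fixed — it depends only on r/w, so substitute the ratio. With the right rearrangement (exchanging the roles of the variables where needed), this also fits a Bernoulli template; the homogeneous substitution reads the structure directly.
- the homogeneous substitution: a fit — the right tool for this form.
- separation of variables: the two dependences are entangled, not a clean product of one-variable pieces.
- the exact-equation method — the mixed-partials test fails on this split — it is not an exact differential as presented.


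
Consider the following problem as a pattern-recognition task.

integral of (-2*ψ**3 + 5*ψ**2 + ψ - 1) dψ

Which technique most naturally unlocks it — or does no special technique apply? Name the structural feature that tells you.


Diagnosis: no special technique — nothing composite, nothing rational, nothing trigonometric — each constant-multiple power of ψ integrates by the power rule alone.


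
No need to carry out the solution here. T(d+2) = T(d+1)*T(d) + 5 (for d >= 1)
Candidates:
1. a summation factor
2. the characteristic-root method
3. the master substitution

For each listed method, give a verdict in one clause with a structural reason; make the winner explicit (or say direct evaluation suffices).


Diagnosis: no special technique — the unknown sequence enters the update nonlinearly, so no linear method fits the recurrence as written — direct iteration remains.
- a summation factor — the recursion is nonlinear — outside the first-order linear family a summation factor addresses.
- the characteristic-root method — nonlinearity rules out exponential-mode superposition from the start.
- the master substitution — this is shift-type recursion, outside the divide-and-conquer template.


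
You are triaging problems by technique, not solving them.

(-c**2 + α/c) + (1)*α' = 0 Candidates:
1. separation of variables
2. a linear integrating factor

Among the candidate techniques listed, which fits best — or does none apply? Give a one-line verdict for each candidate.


Verdict: a linear integrating factor — the unknown enters only to the first power against a nonzero forcing term — the integrating-factor template applies directly.
- separation of variables: the two dependences do not factor apart.
- a linear integrating factor: a fit — the right tool for this form.


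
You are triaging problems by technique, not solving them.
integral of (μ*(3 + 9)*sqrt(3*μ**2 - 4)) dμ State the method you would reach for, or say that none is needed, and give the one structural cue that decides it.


Best approach: u-substitution — collected, the integrand has one factor that is, up to a constant, the derivative of an inner expression the rest depends on — substitute for that inner expression.


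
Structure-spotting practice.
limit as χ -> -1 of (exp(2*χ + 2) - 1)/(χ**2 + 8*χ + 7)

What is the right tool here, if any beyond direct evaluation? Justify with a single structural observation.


Diagnosis: l'Hôpital's rule (0/0) — plug in -1: top and bottom both hit zero, so differentiate each and retry. The standard small-argument limits would also carry it; the rule is the systematic route.


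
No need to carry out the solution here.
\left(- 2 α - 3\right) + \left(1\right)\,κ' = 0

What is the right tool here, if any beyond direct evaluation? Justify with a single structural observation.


Best approach: no special technique — with κ absent the equation is not coupled at all: direct integration in α.


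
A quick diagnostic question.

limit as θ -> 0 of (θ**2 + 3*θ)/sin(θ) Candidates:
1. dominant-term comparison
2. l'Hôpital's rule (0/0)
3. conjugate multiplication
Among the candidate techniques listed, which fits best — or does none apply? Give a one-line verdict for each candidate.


Verdict: l'Hôpital's rule (0/0) — plug in 0: top and bottom both hit zero, so differentiate each and retry. Expanding numerator and denominator to first order gives the same value — the rule automates exactly that.
- dominant-term comparison: leading-power comparison does not apply to this form.
- l'Hôpital's rule (0/0): yes, a natural case for it.
- conjugate multiplication — there are no radicals in tension whose conjugate would simplify matters.


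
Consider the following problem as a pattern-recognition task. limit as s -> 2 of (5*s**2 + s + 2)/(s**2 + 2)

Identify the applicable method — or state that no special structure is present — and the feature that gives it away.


Best approach: no special technique — the expression is continuous at the evaluation point — substitute directly; no indeterminate form appears.


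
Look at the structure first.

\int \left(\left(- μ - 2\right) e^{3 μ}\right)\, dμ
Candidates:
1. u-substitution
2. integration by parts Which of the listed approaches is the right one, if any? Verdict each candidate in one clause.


Technique: integration by parts — the integrand splits as - μ - 2 times e^{3 μ} — repeatedly differentiating the polynomial part kills it, which is the parts ladder.
- u-substitution — no subexpression of the integrand serves as a whole-integral substitution inner — individual terms may offer their own, but none carries its derivative as a factor of the full integrand; a working change of variable would have to be constructed from outside the expression.
- integration by parts: applicable, and directly so.


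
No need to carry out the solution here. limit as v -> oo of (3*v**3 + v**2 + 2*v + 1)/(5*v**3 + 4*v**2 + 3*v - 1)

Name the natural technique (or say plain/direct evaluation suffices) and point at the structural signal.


Diagnosis: dominant-term comparison — as v grows, only the highest-degree terms matter — compare leading terms and read the limit off. Viewed as a single quotient this is an ∞/∞ form — an at-infinity application of l'Hôpital's rule would also resolve it; comparing leading growth reads the answer without differentiating.


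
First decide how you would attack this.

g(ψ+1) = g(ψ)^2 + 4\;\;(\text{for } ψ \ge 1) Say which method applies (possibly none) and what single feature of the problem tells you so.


Technique: no special technique — a nonlinear dependence on earlier terms breaks linearity, and with it every superposition-based closed form.


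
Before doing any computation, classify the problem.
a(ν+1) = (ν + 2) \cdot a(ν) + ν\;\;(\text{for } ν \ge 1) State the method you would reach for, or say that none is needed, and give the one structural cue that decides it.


Best approach: a summation factor — one-term recursion with variable weight ν + 2 is solved by product normalization, not by root-finding.


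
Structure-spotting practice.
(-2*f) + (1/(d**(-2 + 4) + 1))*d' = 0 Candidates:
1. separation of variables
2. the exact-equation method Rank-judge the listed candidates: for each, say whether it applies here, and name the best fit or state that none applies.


Best approach: separation of variables — one side of the product carries the independent variable, the other the unknown — the textbook separation shape.
- separation of variables — applicable, and directly so.
- the exact-equation method: any potential here is of the trivial single-variable kind; the exact method earns its name only with genuine cross terms.


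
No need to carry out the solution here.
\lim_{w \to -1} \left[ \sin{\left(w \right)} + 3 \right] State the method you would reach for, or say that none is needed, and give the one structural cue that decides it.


Method: no special technique — the function is continuous at -1; evaluation is itself the limit, no machinery required.


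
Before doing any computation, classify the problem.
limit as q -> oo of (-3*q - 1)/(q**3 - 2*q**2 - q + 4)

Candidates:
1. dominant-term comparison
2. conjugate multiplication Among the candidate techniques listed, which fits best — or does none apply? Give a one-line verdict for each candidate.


Technique: dominant-term comparison — divide through by the highest power of q; every lower-order term dies and the dominant terms decide the limit.
- dominant-term comparison: a fit — the right tool for this form.
- conjugate multiplication: rationalization has no target — no divergent radical difference appears.


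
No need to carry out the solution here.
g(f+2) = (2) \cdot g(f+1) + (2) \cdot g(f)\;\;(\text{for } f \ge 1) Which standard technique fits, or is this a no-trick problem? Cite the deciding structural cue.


Method: the characteristic-root method — the recurrence treats every index alike (constant coefficients, no forcing) — precisely the regime where r^f trials close it.


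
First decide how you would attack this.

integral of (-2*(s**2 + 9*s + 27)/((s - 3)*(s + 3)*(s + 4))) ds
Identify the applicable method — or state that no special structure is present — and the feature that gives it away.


Best approach: partial fractions — the bottom factors while the top stays lower-degree — split into simple fractions and integrate piece by piece.


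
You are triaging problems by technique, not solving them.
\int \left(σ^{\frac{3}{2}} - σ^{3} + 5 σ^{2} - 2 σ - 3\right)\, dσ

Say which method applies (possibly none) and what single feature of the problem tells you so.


Verdict: no special technique — the integrand is a sum of constant multiples of powers of σ — integrate term by term.


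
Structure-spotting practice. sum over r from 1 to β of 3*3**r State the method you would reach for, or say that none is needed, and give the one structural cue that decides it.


Verdict: the geometric series formula — consecutive terms stand in a fixed index-free ratio — the geometric sum formula closes it.


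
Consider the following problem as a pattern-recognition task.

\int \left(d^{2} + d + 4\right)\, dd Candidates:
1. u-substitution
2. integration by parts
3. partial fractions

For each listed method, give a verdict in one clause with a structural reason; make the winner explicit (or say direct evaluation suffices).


Best approach: no special technique — every term is a constant multiple of a power of d; term-wise power-rule integration needs no preliminary transformation.
- u-substitution — any workable substitution here is cosmetic — the integrand is already in directly integrable form.
- integration by parts — splitting off a factor buys nothing — the integrand integrates directly without parts.
- partial fractions — the expression is not a ratio of polynomials that decomposes further.


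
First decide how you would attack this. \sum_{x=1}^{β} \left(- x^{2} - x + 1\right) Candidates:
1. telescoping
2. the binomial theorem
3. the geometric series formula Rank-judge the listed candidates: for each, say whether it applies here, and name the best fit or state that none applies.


Method: no special technique — no ratio, no shift structure, no binomial pattern: sum the constant-multiple powers of x with known formulas.
- telescoping — neither a shifted-difference shape nor integer-spaced poles are present.
- the binomial theorem — the terms do not reassemble into a binomial power.
- the geometric series formula — the ratio of consecutive terms depends on the index.


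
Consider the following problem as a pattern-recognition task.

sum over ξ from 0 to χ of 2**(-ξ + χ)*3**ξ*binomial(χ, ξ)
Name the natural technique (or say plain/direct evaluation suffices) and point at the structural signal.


Method: the binomial theorem — binomial(χ, ξ) weighting matched powers of 3 and 2 is the expanded form of (3 + 2)^χ — fold it back up.


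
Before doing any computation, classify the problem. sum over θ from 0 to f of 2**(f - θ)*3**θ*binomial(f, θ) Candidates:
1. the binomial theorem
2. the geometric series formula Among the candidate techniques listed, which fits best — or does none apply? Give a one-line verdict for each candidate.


Best approach: the binomial theorem — terms weighting binomial(f, θ) against matched powers of 3 and 2 reassemble into (3 + 2)^f by the binomial theorem.
- the binomial theorem — applies; the problem has the shape this method handles.
- the geometric series formula — dividing successive terms gives an index-dependent quantity, not a constant.


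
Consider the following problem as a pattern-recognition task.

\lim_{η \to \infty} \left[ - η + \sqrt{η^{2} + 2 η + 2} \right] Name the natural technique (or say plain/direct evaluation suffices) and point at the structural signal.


Verdict: conjugate multiplication — \sqrt{η^{2} + 2 η + 2} and η both blow up, but their difference is tame once the conjugate rationalizes it.


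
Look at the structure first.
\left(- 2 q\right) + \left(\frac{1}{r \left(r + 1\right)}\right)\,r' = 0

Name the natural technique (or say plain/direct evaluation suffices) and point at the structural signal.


Verdict: separation of variables — separating collects all r-dependence with the derivative and leaves all q-dependence opposite: variables separate. This doubles as a Bernoulli equation in the unknown as written; dividing and integrating works on it directly.


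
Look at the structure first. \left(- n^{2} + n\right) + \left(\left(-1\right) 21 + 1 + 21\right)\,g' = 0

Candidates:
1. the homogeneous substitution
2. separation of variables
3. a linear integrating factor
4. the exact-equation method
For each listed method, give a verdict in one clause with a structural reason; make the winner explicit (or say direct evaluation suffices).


Best approach: no special technique — with g absent the equation is not coupled at all: direct integration in n.
- the homogeneous substitution — solved for the derivative, the right side changes under joint scaling of the two variables.
- separation of variables: separation is only trivially available — with the unknown absent from the slope this is a direct integration, not a separation problem.
- a linear integrating factor — the linear template holds only trivially here (the unknown is absent, so the coefficient is zero) — the method is not the natural label.
- the exact-equation method: with the unknown absent from both coefficients, the cross-partial test holds emptily — nothing for the exact method to work on.


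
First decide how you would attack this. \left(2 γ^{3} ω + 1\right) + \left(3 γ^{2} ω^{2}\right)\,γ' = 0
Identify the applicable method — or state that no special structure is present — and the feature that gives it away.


Technique: the exact-equation method — checking ∂/∂γ of 2 γ^{3} ω + 1 against ∂/∂ω of 3 γ^{2} ω^{2}: they match — the equation is exact as it stands.


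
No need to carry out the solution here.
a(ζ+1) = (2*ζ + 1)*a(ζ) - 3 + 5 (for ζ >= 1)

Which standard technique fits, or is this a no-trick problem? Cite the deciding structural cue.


Technique: a summation factor — rescale the sequence by the product of the weights 2*ζ + 1 so far — the recurrence collapses to a plain running sum.


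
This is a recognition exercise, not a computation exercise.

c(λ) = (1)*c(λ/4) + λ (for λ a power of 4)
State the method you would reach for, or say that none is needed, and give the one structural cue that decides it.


Diagnosis: the master substitution — the argument shrinks by the factor 4, so measure the index on a logarithmic scale and the recursion becomes a shift.


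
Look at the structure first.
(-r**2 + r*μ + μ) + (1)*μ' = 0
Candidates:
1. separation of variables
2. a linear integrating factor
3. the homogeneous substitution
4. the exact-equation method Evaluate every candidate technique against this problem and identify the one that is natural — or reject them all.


Technique: a linear integrating factor — linear in the unknown with genuine forcing: multiply through by the exponential of the integrated coefficient and the left side closes into one derivative.
- separation of variables: the two dependences do not factor apart.
- a linear integrating factor: yes, a natural case for it.
- the homogeneous substitution: the slope does not depend on the ratio of the variables alone.
- the exact-equation method: the cross partial derivatives disagree, so no single potential exists.


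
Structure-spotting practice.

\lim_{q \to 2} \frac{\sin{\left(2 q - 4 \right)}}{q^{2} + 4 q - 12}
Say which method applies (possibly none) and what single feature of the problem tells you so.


Method: l'Hôpital's rule (0/0) — substituting 2 gives 0 over 0; differentiate top and bottom once and re-evaluate. The standard small-argument limits would also carry it; the rule is the systematic route.


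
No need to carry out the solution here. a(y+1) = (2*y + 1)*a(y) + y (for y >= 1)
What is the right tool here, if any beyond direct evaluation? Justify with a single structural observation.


Verdict: a summation factor — rescale the sequence by the product of the weights 2*y + 1 so far — the recurrence collapses to a plain running sum.


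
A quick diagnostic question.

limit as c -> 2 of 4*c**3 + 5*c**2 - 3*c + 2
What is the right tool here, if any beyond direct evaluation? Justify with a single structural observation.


Method: no special technique — no denominator vanishes and nothing blows up at 2: direct substitution is the whole computation.


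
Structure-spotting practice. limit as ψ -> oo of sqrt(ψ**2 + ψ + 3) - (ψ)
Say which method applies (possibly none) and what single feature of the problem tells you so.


Technique: conjugate multiplication — neither sqrt(ψ**2 + ψ + 3) nor ψ converges alone, so rewrite their difference as a conjugate-rationalized quotient first.


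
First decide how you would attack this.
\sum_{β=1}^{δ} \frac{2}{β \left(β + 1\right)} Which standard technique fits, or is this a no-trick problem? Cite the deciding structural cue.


Method: telescoping — one partial-fraction pass turns \frac{2}{β \left(β + 1\right)} into a shifted difference, and shifted differences telescope.


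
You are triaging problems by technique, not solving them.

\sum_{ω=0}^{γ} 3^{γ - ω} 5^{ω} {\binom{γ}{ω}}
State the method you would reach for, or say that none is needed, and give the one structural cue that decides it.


Technique: the binomial theorem — the summand is term ω of a binomial expansion in 5 and 3; the whole sum is a single power.


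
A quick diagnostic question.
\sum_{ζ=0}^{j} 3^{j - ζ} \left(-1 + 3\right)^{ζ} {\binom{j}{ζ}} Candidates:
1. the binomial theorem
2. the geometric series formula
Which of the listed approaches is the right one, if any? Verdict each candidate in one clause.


Best approach: the binomial theorem — {\binom{j}{ζ}} weighting matched powers of (-1 + 3) and 3 is the expanded form of ((-1 + 3) + 3)^j — fold it back up.
- the binomial theorem — applies; the problem has the shape this method handles.
- the geometric series formula: consecutive terms are not related by a fixed multiplier.


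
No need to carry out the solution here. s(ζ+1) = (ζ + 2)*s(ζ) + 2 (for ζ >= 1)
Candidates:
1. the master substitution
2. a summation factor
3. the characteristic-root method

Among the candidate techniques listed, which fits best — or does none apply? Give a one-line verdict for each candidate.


Method: a summation factor — normalize by the running product of ζ + 2: the left side becomes a difference, and differences sum.
- the master substitution — this is shift-type recursion, outside the divide-and-conquer template.
- a summation factor: yes — fits the structure here.
- the characteristic-root method: the coefficients vary with the index, breaking the constant-coefficient structure the method needs.


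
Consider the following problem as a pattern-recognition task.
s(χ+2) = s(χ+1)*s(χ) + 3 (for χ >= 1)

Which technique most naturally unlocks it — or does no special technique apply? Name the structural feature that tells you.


Technique: no special technique — this one you iterate or analyze qualitatively: the nonlinearity defeats linear solution methods.


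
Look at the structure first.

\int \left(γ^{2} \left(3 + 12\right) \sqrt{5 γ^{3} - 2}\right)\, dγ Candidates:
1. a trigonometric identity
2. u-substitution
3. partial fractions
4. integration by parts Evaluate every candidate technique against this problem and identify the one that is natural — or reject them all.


Verdict: u-substitution — collected, the integrand has one factor that is, up to a constant, the derivative of an inner expression the rest depends on — substitute for that inner expression.
- a trigonometric identity — no sine or cosine appears, so there is nothing for a trigonometric identity to act on.
- u-substitution: a fit — the right tool for this form.
- partial fractions: there is no rational-function structure to decompose.
- integration by parts — the non-polynomial partner is not one of the parts kernels — exp, sine, or cosine with a degree-1 argument, or a logarithm.


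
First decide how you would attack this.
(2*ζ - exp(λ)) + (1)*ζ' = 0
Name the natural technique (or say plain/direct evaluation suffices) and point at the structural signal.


Verdict: a linear integrating factor — linear in the unknown with genuine forcing: multiply through by the exponential of the integrated coefficient and the left side closes into one derivative.


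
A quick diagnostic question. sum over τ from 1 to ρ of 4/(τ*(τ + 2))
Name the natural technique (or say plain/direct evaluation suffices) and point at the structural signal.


Technique: telescoping — 4/(τ*(τ + 2)) decomposes into shift-paired simple fractions; the series telescopes to finitely many boundary pieces.


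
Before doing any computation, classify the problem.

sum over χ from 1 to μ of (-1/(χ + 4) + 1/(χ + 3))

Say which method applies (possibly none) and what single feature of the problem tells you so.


Technique: telescoping — the summand is built as 1/(χ + 3) minus its own successor — adjacent terms annihilate down the line.


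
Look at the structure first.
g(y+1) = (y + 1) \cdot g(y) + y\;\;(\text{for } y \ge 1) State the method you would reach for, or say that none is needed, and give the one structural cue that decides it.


Diagnosis: a summation factor — one-term recursion with variable weight y + 1 is solved by product normalization, not by root-finding.


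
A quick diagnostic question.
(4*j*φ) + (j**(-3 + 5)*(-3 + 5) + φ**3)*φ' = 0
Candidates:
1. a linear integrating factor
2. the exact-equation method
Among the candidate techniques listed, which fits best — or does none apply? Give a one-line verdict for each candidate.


Method: the exact-equation method — equality of cross partials is the green light — assemble the potential function term by term.
- a linear integrating factor: the unknown enters nonlinearly (through a power, a denominator, or a transcendental function), which the linear integrating-factor recipe cannot absorb as-is — any repair would come from a preliminary substitution, not the factor.
- the exact-equation method — a fit — the right tool for this form.


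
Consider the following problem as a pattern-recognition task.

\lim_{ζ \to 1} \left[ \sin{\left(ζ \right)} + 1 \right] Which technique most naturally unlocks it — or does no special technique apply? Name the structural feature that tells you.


Technique: no special technique — no denominator vanishes and nothing blows up at 1: direct substitution is the whole computation.


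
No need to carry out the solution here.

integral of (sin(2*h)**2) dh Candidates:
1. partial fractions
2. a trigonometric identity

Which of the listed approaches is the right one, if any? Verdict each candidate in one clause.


Technique: a trigonometric identity — an even power like sin(2*h)**2 flattens under the half-angle identity into first-degree cosines you can integrate directly.
- partial fractions: there is no rational-function structure to decompose.
- a trigonometric identity — applies; the problem has the shape this method handles.


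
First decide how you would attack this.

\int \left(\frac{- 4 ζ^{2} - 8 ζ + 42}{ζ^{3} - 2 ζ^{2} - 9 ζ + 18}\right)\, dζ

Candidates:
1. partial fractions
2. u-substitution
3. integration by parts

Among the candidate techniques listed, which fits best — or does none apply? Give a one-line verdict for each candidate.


Best approach: partial fractions — the bottom, ζ^{3} - 2 ζ^{2} - 9 ζ + 18, comes apart into simple factors, and a proper rational function over split factors decomposes.
- partial fractions: applies; the problem has the shape this method handles.
- u-substitution — no subexpression of the integrand serves as a whole-integral substitution inner — individual terms may offer their own, but none carries its derivative as a factor of the full integrand; a working change of variable would have to be constructed from outside the expression.
- integration by parts: there is no nonconstant-polynomial-times-kernel split with an exp, sine, cosine (degree-1 argument), or logarithm partner.


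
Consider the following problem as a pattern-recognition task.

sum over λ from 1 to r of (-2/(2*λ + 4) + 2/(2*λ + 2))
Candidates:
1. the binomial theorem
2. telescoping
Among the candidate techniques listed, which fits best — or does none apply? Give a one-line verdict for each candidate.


Method: telescoping — the summand is 2/(2*λ + 2) minus the same expression shifted by one, so consecutive terms cancel in pairs.
- the binomial theorem: there is no sum-raised-to-a-power identity hiding in these terms.
- telescoping — yes — fits the structure here.


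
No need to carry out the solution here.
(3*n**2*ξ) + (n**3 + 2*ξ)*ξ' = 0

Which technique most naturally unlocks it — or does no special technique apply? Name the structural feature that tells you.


Verdict: the exact-equation method — d/dξ of 3*n**2*ξ equals d/dn of n**3 + 2*ξ: the form is a total differential of one potential — integrate it exactly.


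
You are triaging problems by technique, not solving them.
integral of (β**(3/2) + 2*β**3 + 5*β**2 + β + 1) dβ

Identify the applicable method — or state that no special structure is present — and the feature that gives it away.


Best approach: no special technique — nothing composite, nothing rational, nothing trigonometric — each constant-multiple power of β integrates by the power rule alone.


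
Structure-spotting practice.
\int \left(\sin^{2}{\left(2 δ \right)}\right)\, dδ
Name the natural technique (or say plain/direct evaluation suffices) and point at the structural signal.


Diagnosis: a trigonometric identity — \sin^{2}{\left(2 δ \right)} calls for power reduction: rewrite via double angles before any antiderivative is attempted.


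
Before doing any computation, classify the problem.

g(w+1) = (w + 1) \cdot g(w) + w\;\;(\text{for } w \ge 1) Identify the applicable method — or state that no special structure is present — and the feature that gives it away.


Verdict: a summation factor — an index-dependent multiplier w + 1 rules out characteristic roots; a summation factor converts it to a pure difference.


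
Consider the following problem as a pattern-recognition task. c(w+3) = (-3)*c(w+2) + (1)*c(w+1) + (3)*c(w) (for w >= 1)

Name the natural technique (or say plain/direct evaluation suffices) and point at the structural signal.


Verdict: the characteristic-root method — because shifting w leaves the equation's coefficients unchanged, exponential trials reduce it to algebra.


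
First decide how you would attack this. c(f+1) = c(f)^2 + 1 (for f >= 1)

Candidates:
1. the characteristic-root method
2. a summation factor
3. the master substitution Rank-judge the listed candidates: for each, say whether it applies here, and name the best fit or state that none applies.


Technique: no special technique — the sequence value feeds back through itself nonlinearly — linear superposition fails, and every superposition-based closed form fails with it.
- the characteristic-root method: nonlinearity rules out exponential-mode superposition from the start.
- a summation factor: no summation factor applies — the rule is not linear in the sequence values.
- the master substitution: this is shift-type recursion, outside the divide-and-conquer template.


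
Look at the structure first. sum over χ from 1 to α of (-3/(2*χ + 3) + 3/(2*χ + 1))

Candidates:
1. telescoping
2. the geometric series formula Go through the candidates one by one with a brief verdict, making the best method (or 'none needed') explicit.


Best approach: telescoping — difference-of-shifts structure (each term adds 3/(2*χ + 1), then subtracts its one-index-advanced value, which the following term adds back) leaves only the first and last pieces standing.
- telescoping: applies; the problem has the shape this method handles.
- the geometric series formula — consecutive terms are not related by a fixed multiplier.


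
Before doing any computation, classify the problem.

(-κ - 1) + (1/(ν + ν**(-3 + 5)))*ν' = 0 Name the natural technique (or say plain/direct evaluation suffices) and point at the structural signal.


Diagnosis: separation of variables — all dependence on the two variables factors apart, the defining separable shape. This doubles as a Bernoulli equation in the unknown as written; dividing and integrating works on it directly.


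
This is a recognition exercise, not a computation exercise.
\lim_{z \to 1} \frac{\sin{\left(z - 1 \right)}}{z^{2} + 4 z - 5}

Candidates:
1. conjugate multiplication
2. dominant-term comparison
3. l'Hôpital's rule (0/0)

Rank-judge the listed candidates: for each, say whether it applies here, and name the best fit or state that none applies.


Verdict: l'Hôpital's rule (0/0) — the 0/0 form at 1 is the signature situation for l'Hôpital's rule. Expanding numerator and denominator to first order gives the same value — the rule automates exactly that.
- conjugate multiplication — no divergent radical difference is present for a conjugate pair to cancel.
- dominant-term comparison: no ranking of term growth rates resolves the limit here.
- l'Hôpital's rule (0/0): applies; the problem has the shape this method handles.


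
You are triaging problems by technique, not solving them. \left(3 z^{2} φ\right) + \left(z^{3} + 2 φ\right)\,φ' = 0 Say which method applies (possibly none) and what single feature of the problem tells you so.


Method: the exact-equation method — check exactness first: here it holds (3 z^{2} φ, z^{3} + 2 φ have matching cross partials), so no integrating factor is needed.


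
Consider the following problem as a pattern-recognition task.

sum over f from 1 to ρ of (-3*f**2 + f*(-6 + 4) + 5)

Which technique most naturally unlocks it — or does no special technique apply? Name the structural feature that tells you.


Method: no special technique — the sum is polynomial through and through; closed forms for each power of f finish it directly.
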